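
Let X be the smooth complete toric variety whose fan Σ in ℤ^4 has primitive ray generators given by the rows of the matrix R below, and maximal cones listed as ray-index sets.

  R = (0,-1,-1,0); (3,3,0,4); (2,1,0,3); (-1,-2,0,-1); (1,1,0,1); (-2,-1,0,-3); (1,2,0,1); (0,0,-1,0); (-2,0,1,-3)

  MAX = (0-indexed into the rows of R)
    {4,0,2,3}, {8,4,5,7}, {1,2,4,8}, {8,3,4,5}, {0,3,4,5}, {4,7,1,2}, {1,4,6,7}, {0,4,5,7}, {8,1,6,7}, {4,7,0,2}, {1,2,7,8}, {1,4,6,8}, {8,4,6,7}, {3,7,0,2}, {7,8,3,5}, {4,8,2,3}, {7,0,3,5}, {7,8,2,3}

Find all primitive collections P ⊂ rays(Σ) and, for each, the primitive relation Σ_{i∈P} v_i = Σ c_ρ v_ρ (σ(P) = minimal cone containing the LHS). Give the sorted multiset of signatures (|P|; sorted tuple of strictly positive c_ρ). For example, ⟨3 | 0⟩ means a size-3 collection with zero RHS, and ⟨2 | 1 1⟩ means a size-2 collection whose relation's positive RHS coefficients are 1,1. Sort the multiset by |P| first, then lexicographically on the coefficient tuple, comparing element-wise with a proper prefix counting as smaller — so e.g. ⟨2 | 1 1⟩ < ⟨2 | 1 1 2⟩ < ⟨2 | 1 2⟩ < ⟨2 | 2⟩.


Σ has 12 primitive collections:

  P={2,5}:  v_{2} + v_{5} = 0  ⇒ sig = ⟨2 | 0⟩
  P={3,6}:  v_{3} + v_{6} = 0  ⇒ sig = ⟨2 | 0⟩
  P={0,8}:  v_{0} + v_{8} = v_{5}  ⇒ sig = ⟨2 | 1⟩
  P={1,3}:  v_{1} + v_{3} = v_{2}  ⇒ sig = ⟨2 | 1⟩
  P={1,5}:  v_{1} + v_{5} = v_{6}  ⇒ sig = ⟨2 | 1⟩
  P={2,6}:  v_{2} + v_{6} = v_{1}  ⇒ sig = ⟨2 | 1⟩
  P={0,6}:  v_{0} + v_{6} = v_{4} + v_{7}  ⇒ sig = ⟨2 | 1 1⟩
  P={0,1}:  v_{0} + v_{1} = v_{2} + v_{4} + v_{7}  ⇒ sig = ⟨2 | 1 1 1⟩
  P={5,6}:  v_{5} + v_{6} = v_{4} + v_{7} + v_{8}  ⇒ sig = ⟨2 | 1 1 1⟩
  P={3,4,7}:  v_{3} + v_{4} + v_{7} = v_{0}  ⇒ sig = ⟨3 | 1⟩
  P={2,4,7,8}:  v_{2} + v_{4} + v_{7} + v_{8} = v_{6}  ⇒ sig = ⟨4 | 1⟩
  P={1,4,7,8}:  v_{1} + v_{4} + v_{7} + v_{8} = 2·v_{6}  ⇒ sig = ⟨4 | 2⟩

Hence PRS(X_Σ) =
    |P|=2: 9 collections, coeffs (), (), (1), (1), (1), (1), (1,1), (1,1,1), (1,1,1)
    |P|=3: 1 collection, coeffs (1)
    |P|=4: 2 collections, coeffs (1), (2)


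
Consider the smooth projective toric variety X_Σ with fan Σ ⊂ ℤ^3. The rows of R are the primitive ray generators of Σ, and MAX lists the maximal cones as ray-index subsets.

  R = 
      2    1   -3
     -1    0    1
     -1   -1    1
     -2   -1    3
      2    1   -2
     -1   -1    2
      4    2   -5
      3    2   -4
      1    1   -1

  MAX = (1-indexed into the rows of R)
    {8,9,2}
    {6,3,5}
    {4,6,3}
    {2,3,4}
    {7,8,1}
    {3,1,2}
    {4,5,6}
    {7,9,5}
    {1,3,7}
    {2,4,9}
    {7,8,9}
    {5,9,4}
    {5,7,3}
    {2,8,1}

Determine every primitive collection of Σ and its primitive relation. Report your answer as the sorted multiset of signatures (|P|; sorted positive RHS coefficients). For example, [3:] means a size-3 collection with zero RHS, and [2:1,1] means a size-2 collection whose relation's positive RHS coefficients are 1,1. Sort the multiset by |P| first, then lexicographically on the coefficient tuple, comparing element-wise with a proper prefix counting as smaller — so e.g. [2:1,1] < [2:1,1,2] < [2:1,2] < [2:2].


Primitive collections (16):

  P={1,4}:  v_{1} + v_{4} = 0  so sig = [2:]
  P={3,9}:  v_{3} + v_{9} = 0  so sig = [2:]
  P={1,5}:  v_{1} + v_{5} = v_{7}  so sig = [2:1]
  P={1,9}:  v_{1} + v_{9} = v_{8}  so sig = [2:1]
  P={2,5}:  v_{2} + v_{5} = v_{9}  so sig = [2:1]
  P={2,6}:  v_{2} + v_{6} = v_{4}  so sig = [2:1]
  P={2,7}:  v_{2} + v_{7} = v_{8}  so sig = [2:1]
  P={3,8}:  v_{3} + v_{8} = v_{1}  so sig = [2:1]
  P={4,7}:  v_{4} + v_{7} = v_{5}  so sig = [2:1]
  P={4,8}:  v_{4} + v_{8} = v_{9}  so sig = [2:1]
  P={6,8}:  v_{6} + v_{8} = v_{5}  so sig = [2:1]
  P={1,6}:  v_{1} + v_{6} = v_{3} + v_{5}  so sig = [2:1,1]
  P={5,8}:  v_{5} + v_{8} = v_{7} + v_{9}  so sig = [2:1,1]
  P={6,9}:  v_{6} + v_{9} = v_{4} + v_{5}  so sig = [2:1,1]
  P={6,7}:  v_{6} + v_{7} = v_{3} + 2·v_{5}  so sig = [2:1,2]
  P={3,4,5}:  v_{3} + v_{4} + v_{5} = v_{6}  so sig = [3:1]

Signatures (|P|; sorted positive RHS coefficients), sorted:
{ [2:] ×2,  [2:1] ×9,  [2:1,1] ×3,  [2:1,2],  [3:1] }


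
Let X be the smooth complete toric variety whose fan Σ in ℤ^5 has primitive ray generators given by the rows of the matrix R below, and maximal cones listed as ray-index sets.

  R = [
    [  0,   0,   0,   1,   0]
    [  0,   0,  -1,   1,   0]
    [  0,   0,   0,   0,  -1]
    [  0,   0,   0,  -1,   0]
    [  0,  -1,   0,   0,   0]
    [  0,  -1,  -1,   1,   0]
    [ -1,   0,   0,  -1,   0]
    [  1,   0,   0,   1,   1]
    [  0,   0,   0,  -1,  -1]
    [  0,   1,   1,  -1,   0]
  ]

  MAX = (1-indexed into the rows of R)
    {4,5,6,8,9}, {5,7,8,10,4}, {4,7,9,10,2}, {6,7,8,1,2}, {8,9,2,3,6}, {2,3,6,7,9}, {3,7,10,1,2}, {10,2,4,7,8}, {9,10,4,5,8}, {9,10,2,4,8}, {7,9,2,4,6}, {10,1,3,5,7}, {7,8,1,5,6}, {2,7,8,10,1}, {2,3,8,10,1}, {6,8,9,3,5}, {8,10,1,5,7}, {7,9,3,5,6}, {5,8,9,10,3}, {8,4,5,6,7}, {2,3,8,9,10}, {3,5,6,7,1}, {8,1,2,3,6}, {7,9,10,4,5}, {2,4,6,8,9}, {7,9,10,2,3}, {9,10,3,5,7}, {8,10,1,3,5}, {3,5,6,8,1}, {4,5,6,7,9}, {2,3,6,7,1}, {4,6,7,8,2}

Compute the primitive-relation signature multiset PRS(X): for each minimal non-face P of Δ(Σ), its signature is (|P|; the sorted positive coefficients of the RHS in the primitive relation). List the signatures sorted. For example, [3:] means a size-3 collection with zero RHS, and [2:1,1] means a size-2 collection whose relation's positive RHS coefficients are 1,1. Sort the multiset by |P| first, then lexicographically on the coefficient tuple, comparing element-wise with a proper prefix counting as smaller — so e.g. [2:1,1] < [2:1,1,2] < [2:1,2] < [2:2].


Δ(Σ) — 10 vertices, 7 min non-faces:

  {1,4}:  v_{1} + v_{4} = 0  ⇒ sig = [2:]
  {6,10}:  v_{6} + v_{10} = 0  ⇒ sig = [2:]
  {1,9}:  v_{1} + v_{9} = v_{3}  ⇒ sig = [2:1]
  {2,5}:  v_{2} + v_{5} = v_{6}  ⇒ sig = [2:1]
  {3,4}:  v_{3} + v_{4} = v_{9}  ⇒ sig = [2:1]
  {3,7,8}:  v_{3} + v_{7} + v_{8} = 0  ⇒ sig = [3:]
  {7,8,9}:  v_{7} + v_{8} + v_{9} = v_{4}  ⇒ sig = [3:1]

Signatures (|P|; sorted positive RHS coefficients), sorted:
    |P|=2: 5 collections, coeffs (), (), (1), (1), (1)
    |P|=3: 2 collections, coeffs (), (1)


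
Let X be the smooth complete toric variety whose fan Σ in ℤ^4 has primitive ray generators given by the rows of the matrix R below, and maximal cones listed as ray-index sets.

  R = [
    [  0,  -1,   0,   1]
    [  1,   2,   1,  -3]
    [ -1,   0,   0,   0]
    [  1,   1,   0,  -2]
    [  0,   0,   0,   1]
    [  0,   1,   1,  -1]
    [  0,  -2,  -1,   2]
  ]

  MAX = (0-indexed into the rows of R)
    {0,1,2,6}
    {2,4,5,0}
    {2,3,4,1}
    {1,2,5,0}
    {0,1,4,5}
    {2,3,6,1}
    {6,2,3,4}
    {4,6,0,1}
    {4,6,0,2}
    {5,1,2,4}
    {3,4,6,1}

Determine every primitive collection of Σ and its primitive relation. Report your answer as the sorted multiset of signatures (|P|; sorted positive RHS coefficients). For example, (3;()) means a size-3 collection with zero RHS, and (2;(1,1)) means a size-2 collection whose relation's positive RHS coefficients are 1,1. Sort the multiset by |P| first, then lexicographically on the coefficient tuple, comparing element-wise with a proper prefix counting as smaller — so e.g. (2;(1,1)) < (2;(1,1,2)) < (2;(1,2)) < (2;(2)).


Minimal non-faces — 5 found among 7 rays, 11 max cones:

  {3,5}:  v_{3} + v_{5} = v_{1}  ⟹  sig = (2;(1))
  {5,6}:  v_{5} + v_{6} = v_{0}  ⟹  sig = (2;(1))
  {0,3}:  v_{0} + v_{3} = v_{1} + v_{6}  ⟹  sig = (2;(1,1))
  {1,2,4,6}:  v_{1} + v_{2} + v_{4} + v_{6} = 0  ⟹  sig = (4;())
  {0,1,2,4}:  v_{0} + v_{1} + v_{2} + v_{4} = v_{5}  ⟹  sig = (4;(1))

so the primitive-relation signature multiset is
    |P|=2: 3 collections, coeffs (1), (1), (1,1)
    |P|=4: 2 collections, coeffs (), (1)


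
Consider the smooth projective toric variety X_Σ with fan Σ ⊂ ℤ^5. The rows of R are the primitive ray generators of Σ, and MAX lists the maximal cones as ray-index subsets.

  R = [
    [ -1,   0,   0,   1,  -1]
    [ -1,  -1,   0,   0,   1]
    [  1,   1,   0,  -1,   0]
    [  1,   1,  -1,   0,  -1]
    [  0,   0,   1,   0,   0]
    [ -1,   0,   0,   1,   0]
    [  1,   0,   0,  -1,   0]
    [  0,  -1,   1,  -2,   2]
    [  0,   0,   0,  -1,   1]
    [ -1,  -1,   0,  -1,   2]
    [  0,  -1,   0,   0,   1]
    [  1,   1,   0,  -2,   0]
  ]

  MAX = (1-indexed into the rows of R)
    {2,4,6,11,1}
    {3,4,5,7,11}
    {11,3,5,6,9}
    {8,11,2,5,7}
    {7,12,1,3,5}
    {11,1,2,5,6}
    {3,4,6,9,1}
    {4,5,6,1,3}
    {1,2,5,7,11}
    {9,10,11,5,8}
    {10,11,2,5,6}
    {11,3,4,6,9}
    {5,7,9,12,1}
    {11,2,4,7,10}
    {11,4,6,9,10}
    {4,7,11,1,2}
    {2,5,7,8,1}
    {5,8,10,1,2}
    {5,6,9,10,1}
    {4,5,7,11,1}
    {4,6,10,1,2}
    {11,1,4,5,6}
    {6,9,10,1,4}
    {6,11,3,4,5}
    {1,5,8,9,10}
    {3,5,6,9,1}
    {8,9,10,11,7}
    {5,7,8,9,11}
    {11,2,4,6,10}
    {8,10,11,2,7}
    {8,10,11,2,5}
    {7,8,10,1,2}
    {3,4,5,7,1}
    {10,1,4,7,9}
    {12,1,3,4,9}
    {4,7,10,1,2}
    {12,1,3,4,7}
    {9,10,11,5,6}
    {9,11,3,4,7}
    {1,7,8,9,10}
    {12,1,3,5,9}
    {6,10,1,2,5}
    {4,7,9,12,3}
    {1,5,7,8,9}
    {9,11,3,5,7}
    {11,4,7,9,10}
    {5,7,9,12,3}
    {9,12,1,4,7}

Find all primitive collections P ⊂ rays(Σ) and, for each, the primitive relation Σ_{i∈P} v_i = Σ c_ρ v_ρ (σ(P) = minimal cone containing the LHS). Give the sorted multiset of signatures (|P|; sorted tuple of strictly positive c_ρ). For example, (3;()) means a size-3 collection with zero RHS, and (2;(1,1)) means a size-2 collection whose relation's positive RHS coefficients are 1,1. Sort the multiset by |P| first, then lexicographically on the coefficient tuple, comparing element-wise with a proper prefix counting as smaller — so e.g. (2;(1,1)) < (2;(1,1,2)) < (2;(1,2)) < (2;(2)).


Σ has 22 primitive collections:

  • {6,7}:  v_{6} + v_{7} = 0  →  sig = (2;())
  • {2,3}:  v_{2} + v_{3} = v_{9}  →  sig = (2;(1))
  • {2,9}:  v_{2} + v_{9} = v_{10}  →  sig = (2;(1))
  • {4,8}:  v_{4} + v_{8} = v_{7} + v_{9}  →  sig = (2;(1,1))
  • {6,8}:  v_{6} + v_{8} = v_{5} + v_{10}  →  sig = (2;(1,1))
  • {11,12}:  v_{11} + v_{12} = v_{7} + v_{9}  →  sig = (2;(1,1))
  • {6,12}:  v_{6} + v_{12} = v_{1} + v_{3} + v_{9}  →  sig = (2;(1,1,1))
  • {2,12}:  v_{2} + v_{12} = v_{1} + v_{7} + 2·v_{9}  →  sig = (2;(1,1,2))
  • {3,8}:  v_{3} + v_{8} = v_{5} + v_{7} + 2·v_{9}  →  sig = (2;(1,1,2))
  • {8,12}:  v_{8} + v_{12} = v_{1} + v_{5} + 2·v_{7} + 3·v_{9}  →  sig = (2;(1,1,2,3))
  • {10,12}:  v_{10} + v_{12} = v_{1} + v_{7} + 3·v_{9}  →  sig = (2;(1,1,3))
  • {3,10}:  v_{3} + v_{10} = 2·v_{9}  →  sig = (2;(2))
  • {1,3,11}:  v_{1} + v_{3} + v_{11} = 0  →  sig = (3;())
  • {2,4,5}:  v_{2} + v_{4} + v_{5} = 0  →  sig = (3;())
  • {1,9,11}:  v_{1} + v_{9} + v_{11} = v_{2}  →  sig = (3;(1))
  • {4,5,9}:  v_{4} + v_{5} + v_{9} = v_{3}  →  sig = (3;(1))
  • {4,5,10}:  v_{4} + v_{5} + v_{10} = v_{9}  →  sig = (3;(1))
  • {5,7,10}:  v_{5} + v_{7} + v_{10} = v_{8}  →  sig = (3;(1))
  • {1,8,11}:  v_{1} + v_{8} + v_{11} = 2·v_{2} + v_{5} + v_{7}  →  sig = (3;(1,1,2))
  • {4,5,12}:  v_{4} + v_{5} + v_{12} = v_{1} + 2·v_{3} + v_{7}  →  sig = (3;(1,1,2))
  • {1,10,11}:  v_{1} + v_{10} + v_{11} = 2·v_{2}  →  sig = (3;(2))
  • {1,3,7,9}:  v_{1} + v_{3} + v_{7} + v_{9} = v_{12}  →  sig = (4;(1))

Sorted signature multiset PRS(X):
{ (2;()),  (2;(1)) ×2,  (2;(1,1)) ×3,  (2;(1,1,1)),  (2;(1,1,2)) ×2,  (2;(1,1,2,3)),  (2;(1,1,3)),  (2;(2)),  (3;()) ×2,  (3;(1)) ×4,  (3;(1,1,2)) ×2,  (3;(2)),  (4;(1)) }


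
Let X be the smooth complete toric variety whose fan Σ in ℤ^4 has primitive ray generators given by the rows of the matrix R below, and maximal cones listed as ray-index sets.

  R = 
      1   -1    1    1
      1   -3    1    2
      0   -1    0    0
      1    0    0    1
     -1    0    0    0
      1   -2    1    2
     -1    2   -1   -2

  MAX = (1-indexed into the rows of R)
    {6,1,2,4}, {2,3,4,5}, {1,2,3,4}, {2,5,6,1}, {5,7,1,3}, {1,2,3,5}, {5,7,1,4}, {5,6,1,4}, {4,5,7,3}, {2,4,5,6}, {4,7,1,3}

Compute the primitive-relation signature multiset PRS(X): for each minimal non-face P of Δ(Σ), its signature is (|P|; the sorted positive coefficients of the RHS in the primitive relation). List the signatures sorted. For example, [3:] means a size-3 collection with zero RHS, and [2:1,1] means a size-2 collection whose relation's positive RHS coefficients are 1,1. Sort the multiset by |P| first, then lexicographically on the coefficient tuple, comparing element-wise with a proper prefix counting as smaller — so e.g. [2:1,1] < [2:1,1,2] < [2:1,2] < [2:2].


5 minimal non-faces of Δ(Σ) (on 7 rays):

  P={6,7}:  v_{6} + v_{7} = 0  ⇒ sig = [2:]
  P={2,7}:  v_{2} + v_{7} = v_{3}  ⇒ sig = [2:1]
  P={3,6}:  v_{3} + v_{6} = v_{2}  ⇒ sig = [2:1]
  P={1,3,4,5}:  v_{1} + v_{3} + v_{4} + v_{5} = v_{6}  ⇒ sig = [4:1]
  P={1,2,4,5}:  v_{1} + v_{2} + v_{4} + v_{5} = 2·v_{6}  ⇒ sig = [4:2]

Sorted signature multiset PRS(X):
{ [2:],  [2:1] ×2,  [4:1],  [4:2] }


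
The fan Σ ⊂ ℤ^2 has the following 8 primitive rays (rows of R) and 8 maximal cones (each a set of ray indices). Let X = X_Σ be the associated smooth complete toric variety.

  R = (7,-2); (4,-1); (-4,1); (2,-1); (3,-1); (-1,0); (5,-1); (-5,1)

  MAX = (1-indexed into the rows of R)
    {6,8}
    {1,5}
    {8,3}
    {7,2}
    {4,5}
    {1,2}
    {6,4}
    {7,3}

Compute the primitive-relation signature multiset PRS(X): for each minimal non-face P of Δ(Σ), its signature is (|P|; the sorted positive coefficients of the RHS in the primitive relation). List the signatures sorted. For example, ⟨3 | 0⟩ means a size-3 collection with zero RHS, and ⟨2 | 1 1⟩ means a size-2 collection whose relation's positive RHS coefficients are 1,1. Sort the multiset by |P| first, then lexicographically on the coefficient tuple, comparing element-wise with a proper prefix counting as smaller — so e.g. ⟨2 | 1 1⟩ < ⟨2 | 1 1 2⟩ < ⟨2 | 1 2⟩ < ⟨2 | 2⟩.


20 collections generate NE(X_Σ); each relation:

  • {2,3}:  v_{2} + v_{3} = 0  ⟹  sig = ⟨2 | 0⟩
  • {7,8}:  v_{7} + v_{8} = 0  ⟹  sig = ⟨2 | 0⟩
  • {1,3}:  v_{1} + v_{3} = v_{5}  ⟹  sig = ⟨2 | 1⟩
  • {1,8}:  v_{1} + v_{8} = v_{4}  ⟹  sig = ⟨2 | 1⟩
  • {2,5}:  v_{2} + v_{5} = v_{1}  ⟹  sig = ⟨2 | 1⟩
  • {2,6}:  v_{2} + v_{6} = v_{5}  ⟹  sig = ⟨2 | 1⟩
  • {2,8}:  v_{2} + v_{8} = v_{6}  ⟹  sig = ⟨2 | 1⟩
  • {3,5}:  v_{3} + v_{5} = v_{6}  ⟹  sig = ⟨2 | 1⟩
  • {3,6}:  v_{3} + v_{6} = v_{8}  ⟹  sig = ⟨2 | 1⟩
  • {4,7}:  v_{4} + v_{7} = v_{1}  ⟹  sig = ⟨2 | 1⟩
  • {5,6}:  v_{5} + v_{6} = v_{4}  ⟹  sig = ⟨2 | 1⟩
  • {6,7}:  v_{6} + v_{7} = v_{2}  ⟹  sig = ⟨2 | 1⟩
  • {1,6}:  v_{1} + v_{6} = 2·v_{5}  ⟹  sig = ⟨2 | 2⟩
  • {2,4}:  v_{2} + v_{4} = 2·v_{5}  ⟹  sig = ⟨2 | 2⟩
  • {3,4}:  v_{3} + v_{4} = 2·v_{6}  ⟹  sig = ⟨2 | 2⟩
  • {5,7}:  v_{5} + v_{7} = 2·v_{2}  ⟹  sig = ⟨2 | 2⟩
  • {5,8}:  v_{5} + v_{8} = 2·v_{6}  ⟹  sig = ⟨2 | 2⟩
  • {1,4}:  v_{1} + v_{4} = 3·v_{5}  ⟹  sig = ⟨2 | 3⟩
  • {1,7}:  v_{1} + v_{7} = 3·v_{2}  ⟹  sig = ⟨2 | 3⟩
  • {4,8}:  v_{4} + v_{8} = 3·v_{6}  ⟹  sig = ⟨2 | 3⟩

Signatures (|P|; sorted positive RHS coefficients), sorted:
    ⟨2 | 0⟩
    ⟨2 | 0⟩
    ⟨2 | 1⟩
    ⟨2 | 1⟩
    ⟨2 | 1⟩
    ⟨2 | 1⟩
    ⟨2 | 1⟩
    ⟨2 | 1⟩
    ⟨2 | 1⟩
    ⟨2 | 1⟩
    ⟨2 | 1⟩
    ⟨2 | 1⟩
    ⟨2 | 2⟩
    ⟨2 | 2⟩
    ⟨2 | 2⟩
    ⟨2 | 2⟩
    ⟨2 | 2⟩
    ⟨2 | 3⟩
    ⟨2 | 3⟩
    ⟨2 | 3⟩


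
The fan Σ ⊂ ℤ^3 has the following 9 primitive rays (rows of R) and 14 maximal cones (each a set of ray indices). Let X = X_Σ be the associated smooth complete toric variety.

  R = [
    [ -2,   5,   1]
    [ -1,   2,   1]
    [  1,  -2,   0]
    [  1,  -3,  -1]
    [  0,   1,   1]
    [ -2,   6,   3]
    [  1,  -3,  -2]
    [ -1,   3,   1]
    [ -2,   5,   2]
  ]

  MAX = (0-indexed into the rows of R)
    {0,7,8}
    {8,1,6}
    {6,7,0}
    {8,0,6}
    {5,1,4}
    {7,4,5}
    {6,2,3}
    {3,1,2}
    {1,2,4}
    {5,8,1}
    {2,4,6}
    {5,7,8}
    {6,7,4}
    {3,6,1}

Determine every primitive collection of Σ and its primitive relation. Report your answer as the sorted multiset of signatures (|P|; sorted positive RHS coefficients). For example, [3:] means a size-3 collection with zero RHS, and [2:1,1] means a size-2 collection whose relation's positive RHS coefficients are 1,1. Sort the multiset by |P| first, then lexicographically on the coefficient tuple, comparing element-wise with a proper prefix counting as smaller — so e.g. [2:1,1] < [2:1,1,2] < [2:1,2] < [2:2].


18 minimal non-faces of Δ(Σ) (on 9 rays):

  P = {3,7}:  v_{3} + v_{7} = 0  ⟹  sig = [2:]
  P = {0,2}:  v_{0} + v_{2} = v_{7}  ⟹  sig = [2:1]
  P = {1,7}:  v_{1} + v_{7} = v_{8}  ⟹  sig = [2:1]
  P = {2,7}:  v_{2} + v_{7} = v_{4}  ⟹  sig = [2:1]
  P = {3,4}:  v_{3} + v_{4} = v_{2}  ⟹  sig = [2:1]
  P = {3,8}:  v_{3} + v_{8} = v_{1}  ⟹  sig = [2:1]
  P = {4,8}:  v_{4} + v_{8} = v_{5}  ⟹  sig = [2:1]
  P = {5,6}:  v_{5} + v_{6} = v_{7}  ⟹  sig = [2:1]
  P = {0,3}:  v_{0} + v_{3} = v_{6} + v_{8}  ⟹  sig = [2:1,1]
  P = {2,8}:  v_{2} + v_{8} = v_{1} + v_{4}  ⟹  sig = [2:1,1]
  P = {3,5}:  v_{3} + v_{5} = v_{1} + v_{4}  ⟹  sig = [2:1,1]
  P = {0,1}:  v_{0} + v_{1} = v_{6} + 2·v_{8}  ⟹  sig = [2:1,2]
  P = {0,5}:  v_{0} + v_{5} = 2·v_{7} + v_{8}  ⟹  sig = [2:1,2]
  P = {2,5}:  v_{2} + v_{5} = v_{1} + 2·v_{4}  ⟹  sig = [2:1,2]
  P = {0,4}:  v_{0} + v_{4} = 2·v_{7}  ⟹  sig = [2:2]
  P = {1,4,6}:  v_{1} + v_{4} + v_{6} = 0  ⟹  sig = [3:]
  P = {1,2,6}:  v_{1} + v_{2} + v_{6} = v_{3}  ⟹  sig = [3:1]
  P = {6,7,8}:  v_{6} + v_{7} + v_{8} = v_{0}  ⟹  sig = [3:1]

Signatures (|P|; sorted positive RHS coefficients), sorted:
[[2:], [2:1], [2:1], [2:1], [2:1], [2:1], [2:1], [2:1], [2:1,1], [2:1,1], [2:1,1], [2:1,2], [2:1,2], [2:1,2], [2:2], [3:], [3:1], [3:1]]


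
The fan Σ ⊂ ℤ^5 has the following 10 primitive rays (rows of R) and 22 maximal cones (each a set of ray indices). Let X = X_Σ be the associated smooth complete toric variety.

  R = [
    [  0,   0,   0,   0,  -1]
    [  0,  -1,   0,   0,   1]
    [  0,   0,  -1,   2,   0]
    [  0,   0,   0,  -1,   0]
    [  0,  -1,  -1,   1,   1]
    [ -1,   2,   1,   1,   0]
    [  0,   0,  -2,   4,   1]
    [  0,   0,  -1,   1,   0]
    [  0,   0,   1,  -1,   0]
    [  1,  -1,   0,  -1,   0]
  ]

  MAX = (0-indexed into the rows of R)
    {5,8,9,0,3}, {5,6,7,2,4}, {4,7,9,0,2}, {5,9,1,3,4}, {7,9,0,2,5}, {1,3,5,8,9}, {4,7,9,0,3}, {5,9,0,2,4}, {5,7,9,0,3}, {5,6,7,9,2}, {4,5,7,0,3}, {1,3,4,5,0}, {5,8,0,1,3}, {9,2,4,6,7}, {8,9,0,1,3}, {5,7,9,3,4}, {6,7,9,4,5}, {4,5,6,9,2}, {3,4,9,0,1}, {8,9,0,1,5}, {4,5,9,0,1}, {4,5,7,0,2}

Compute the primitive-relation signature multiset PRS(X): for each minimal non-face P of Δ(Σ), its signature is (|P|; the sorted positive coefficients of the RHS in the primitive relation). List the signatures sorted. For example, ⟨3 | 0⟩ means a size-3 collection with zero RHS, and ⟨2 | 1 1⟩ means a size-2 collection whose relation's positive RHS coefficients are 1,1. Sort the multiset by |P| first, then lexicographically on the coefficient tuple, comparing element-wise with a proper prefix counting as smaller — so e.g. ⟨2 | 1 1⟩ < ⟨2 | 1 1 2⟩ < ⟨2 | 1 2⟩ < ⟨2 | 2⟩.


|primitive collections| = 14. Relations:

  P={7,8}:  v_{7} + v_{8} = 0 — sig = ⟨2 | 0⟩
  P={1,7}:  v_{1} + v_{7} = v_{4} — sig = ⟨2 | 1⟩
  P={2,3}:  v_{2} + v_{3} = v_{7} — sig = ⟨2 | 1⟩
  P={4,8}:  v_{4} + v_{8} = v_{1} — sig = ⟨2 | 1⟩
  P={2,8}:  v_{2} + v_{8} = v_{0} + v_{4} + v_{5} + v_{9} — sig = ⟨2 | 1 1 1 1⟩
  P={6,8}:  v_{6} + v_{8} = v_{2} + v_{4} + v_{5} + v_{9} — sig = ⟨2 | 1 1 1 1⟩
  P={1,2}:  v_{1} + v_{2} = v_{0} + 2·v_{4} + v_{5} + v_{9} — sig = ⟨2 | 1 1 1 2⟩
  P={1,6}:  v_{1} + v_{6} = v_{2} + 2·v_{4} + v_{5} + v_{9} — sig = ⟨2 | 1 1 1 2⟩
  P={3,6}:  v_{3} + v_{6} = v_{4} + v_{5} + 2·v_{7} + v_{9} — sig = ⟨2 | 1 1 1 2⟩
  P={0,6}:  v_{0} + v_{6} = 2·v_{2} — sig = ⟨2 | 2⟩
  P={0,3,4,5,9}:  v_{0} + v_{3} + v_{4} + v_{5} + v_{9} = 0 — sig = ⟨5 | 0⟩
  P={0,1,3,5,9}:  v_{0} + v_{1} + v_{3} + v_{5} + v_{9} = v_{8} — sig = ⟨5 | 1⟩
  P={0,4,5,7,9}:  v_{0} + v_{4} + v_{5} + v_{7} + v_{9} = v_{2} — sig = ⟨5 | 1⟩
  P={2,4,5,7,9}:  v_{2} + v_{4} + v_{5} + v_{7} + v_{9} = v_{6} — sig = ⟨5 | 1⟩

Sorted signature multiset PRS(X):
    |P|=2: 10 collections, coeffs (), (1), (1), (1), (1,1,1,1), (1,1,1,1), (1,1,1,2), (1,1,1,2), (1,1,1,2), (2)
    |P|=5: 4 collections, coeffs (), (1), (1), (1)


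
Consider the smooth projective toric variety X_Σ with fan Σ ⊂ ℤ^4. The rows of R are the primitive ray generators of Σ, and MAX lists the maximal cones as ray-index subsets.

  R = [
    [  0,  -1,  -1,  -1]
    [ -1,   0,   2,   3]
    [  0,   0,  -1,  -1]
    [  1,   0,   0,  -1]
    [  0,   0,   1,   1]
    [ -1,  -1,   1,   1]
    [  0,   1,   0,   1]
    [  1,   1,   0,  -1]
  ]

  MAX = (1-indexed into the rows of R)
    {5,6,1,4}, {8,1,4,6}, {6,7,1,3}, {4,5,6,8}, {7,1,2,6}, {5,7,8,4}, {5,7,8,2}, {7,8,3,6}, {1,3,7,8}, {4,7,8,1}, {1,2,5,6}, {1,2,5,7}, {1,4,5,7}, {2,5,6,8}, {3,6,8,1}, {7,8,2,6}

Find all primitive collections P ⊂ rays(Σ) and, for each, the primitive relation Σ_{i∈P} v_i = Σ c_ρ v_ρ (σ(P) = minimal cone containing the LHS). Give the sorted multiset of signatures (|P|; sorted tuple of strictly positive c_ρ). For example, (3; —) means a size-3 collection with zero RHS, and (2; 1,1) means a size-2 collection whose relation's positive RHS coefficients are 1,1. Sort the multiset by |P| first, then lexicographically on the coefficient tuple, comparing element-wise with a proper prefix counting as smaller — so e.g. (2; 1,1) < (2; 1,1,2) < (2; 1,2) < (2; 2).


Primitive collections (9):

  P={3,5}:  v_{3} + v_{5} = 0  ⇒ sig = (2; —)
  P={2,3}:  v_{2} + v_{3} = v_{6} + v_{7}  ⇒ sig = (2; 1,1)
  P={3,4}:  v_{3} + v_{4} = v_{1} + v_{8}  ⇒ sig = (2; 1,1)
  P={2,4}:  v_{2} + v_{4} = 2·v_{5}  ⇒ sig = (2; 2)
  P={1,2,8}:  v_{1} + v_{2} + v_{8} = v_{5}  ⇒ sig = (3; 1)
  P={1,5,8}:  v_{1} + v_{5} + v_{8} = v_{4}  ⇒ sig = (3; 1)
  P={4,6,7}:  v_{4} + v_{6} + v_{7} = v_{5}  ⇒ sig = (3; 1)
  P={5,6,7}:  v_{5} + v_{6} + v_{7} = v_{2}  ⇒ sig = (3; 1)
  P={1,6,7,8}:  v_{1} + v_{6} + v_{7} + v_{8} = 0  ⇒ sig = (4; —)

Signatures (|P|; sorted positive RHS coefficients), sorted:
    (2; —)
    (2; 1,1)
    (2; 1,1)
    (2; 2)
    (3; 1)
    (3; 1)
    (3; 1)
    (3; 1)
    (4; —)


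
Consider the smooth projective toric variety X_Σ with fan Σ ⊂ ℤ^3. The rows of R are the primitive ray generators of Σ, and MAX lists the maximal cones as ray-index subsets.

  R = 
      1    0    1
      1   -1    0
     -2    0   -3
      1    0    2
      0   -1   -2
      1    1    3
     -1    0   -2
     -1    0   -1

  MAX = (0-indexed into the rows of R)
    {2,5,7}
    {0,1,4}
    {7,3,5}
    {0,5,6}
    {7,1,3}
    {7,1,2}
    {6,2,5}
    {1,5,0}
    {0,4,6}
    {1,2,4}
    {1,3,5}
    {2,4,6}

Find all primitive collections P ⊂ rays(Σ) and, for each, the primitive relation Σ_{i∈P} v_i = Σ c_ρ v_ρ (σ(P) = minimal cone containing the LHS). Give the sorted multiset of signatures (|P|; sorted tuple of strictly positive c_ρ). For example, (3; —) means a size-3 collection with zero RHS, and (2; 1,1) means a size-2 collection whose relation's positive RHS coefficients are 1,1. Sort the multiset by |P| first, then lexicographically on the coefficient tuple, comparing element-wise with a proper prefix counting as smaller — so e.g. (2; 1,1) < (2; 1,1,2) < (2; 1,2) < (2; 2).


12 collections generate NE(X_Σ); each relation:

  {0,7}:  v_{0} + v_{7} = 0  ⟹  sig = (2; —)
  {3,6}:  v_{3} + v_{6} = 0  ⟹  sig = (2; —)
  {0,2}:  v_{0} + v_{2} = v_{6}  ⟹  sig = (2; 1)
  {1,6}:  v_{1} + v_{6} = v_{4}  ⟹  sig = (2; 1)
  {2,3}:  v_{2} + v_{3} = v_{7}  ⟹  sig = (2; 1)
  {3,4}:  v_{3} + v_{4} = v_{1}  ⟹  sig = (2; 1)
  {4,5}:  v_{4} + v_{5} = v_{0}  ⟹  sig = (2; 1)
  {6,7}:  v_{6} + v_{7} = v_{2}  ⟹  sig = (2; 1)
  {0,3}:  v_{0} + v_{3} = v_{1} + v_{5}  ⟹  sig = (2; 1,1)
  {4,7}:  v_{4} + v_{7} = v_{1} + v_{2}  ⟹  sig = (2; 1,1)
  {1,2,5}:  v_{1} + v_{2} + v_{5} = 0  ⟹  sig = (3; —)
  {1,5,7}:  v_{1} + v_{5} + v_{7} = v_{3}  ⟹  sig = (3; 1)

Signatures (|P|; sorted positive RHS coefficients), sorted:
{ (2; —) ×2,  (2; 1) ×6,  (2; 1,1) ×2,  (3; —),  (3; 1) }


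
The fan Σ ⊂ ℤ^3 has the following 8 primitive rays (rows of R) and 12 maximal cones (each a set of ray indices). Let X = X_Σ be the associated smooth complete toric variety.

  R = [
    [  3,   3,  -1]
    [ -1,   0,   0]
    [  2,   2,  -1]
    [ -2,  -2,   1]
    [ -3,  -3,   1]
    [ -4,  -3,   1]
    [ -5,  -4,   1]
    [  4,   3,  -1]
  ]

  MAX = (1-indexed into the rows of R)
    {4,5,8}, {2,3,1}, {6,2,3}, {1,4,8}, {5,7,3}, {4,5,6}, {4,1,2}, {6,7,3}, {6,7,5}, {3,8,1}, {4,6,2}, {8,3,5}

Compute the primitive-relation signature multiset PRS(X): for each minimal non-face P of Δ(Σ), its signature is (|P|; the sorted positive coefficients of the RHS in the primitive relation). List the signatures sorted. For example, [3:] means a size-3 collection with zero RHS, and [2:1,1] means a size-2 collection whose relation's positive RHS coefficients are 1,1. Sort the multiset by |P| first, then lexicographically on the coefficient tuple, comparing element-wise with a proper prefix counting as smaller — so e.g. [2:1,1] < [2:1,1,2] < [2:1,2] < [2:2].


Δ(Σ) — 8 vertices, 11 min non-faces:

  {1,5}:  v_{1} + v_{5} = 0  →  sig = [2:]
  {3,4}:  v_{3} + v_{4} = 0  →  sig = [2:]
  {6,8}:  v_{6} + v_{8} = 0  →  sig = [2:]
  {1,6}:  v_{1} + v_{6} = v_{2}  →  sig = [2:1]
  {2,5}:  v_{2} + v_{5} = v_{6}  →  sig = [2:1]
  {2,8}:  v_{2} + v_{8} = v_{1}  →  sig = [2:1]
  {1,7}:  v_{1} + v_{7} = v_{3} + v_{6}  →  sig = [2:1,1]
  {4,7}:  v_{4} + v_{7} = v_{5} + v_{6}  →  sig = [2:1,1]
  {7,8}:  v_{7} + v_{8} = v_{3} + v_{5}  →  sig = [2:1,1]
  {2,7}:  v_{2} + v_{7} = v_{3} + 2·v_{6}  →  sig = [2:1,2]
  {3,5,6}:  v_{3} + v_{5} + v_{6} = v_{7}  →  sig = [3:1]

Sorted signature multiset PRS(X):
    |P|=2: 10 collections, coeffs (), (), (), (1), (1), (1), (1,1), (1,1), (1,1), (1,2)
    |P|=3: 1 collection, coeffs (1)


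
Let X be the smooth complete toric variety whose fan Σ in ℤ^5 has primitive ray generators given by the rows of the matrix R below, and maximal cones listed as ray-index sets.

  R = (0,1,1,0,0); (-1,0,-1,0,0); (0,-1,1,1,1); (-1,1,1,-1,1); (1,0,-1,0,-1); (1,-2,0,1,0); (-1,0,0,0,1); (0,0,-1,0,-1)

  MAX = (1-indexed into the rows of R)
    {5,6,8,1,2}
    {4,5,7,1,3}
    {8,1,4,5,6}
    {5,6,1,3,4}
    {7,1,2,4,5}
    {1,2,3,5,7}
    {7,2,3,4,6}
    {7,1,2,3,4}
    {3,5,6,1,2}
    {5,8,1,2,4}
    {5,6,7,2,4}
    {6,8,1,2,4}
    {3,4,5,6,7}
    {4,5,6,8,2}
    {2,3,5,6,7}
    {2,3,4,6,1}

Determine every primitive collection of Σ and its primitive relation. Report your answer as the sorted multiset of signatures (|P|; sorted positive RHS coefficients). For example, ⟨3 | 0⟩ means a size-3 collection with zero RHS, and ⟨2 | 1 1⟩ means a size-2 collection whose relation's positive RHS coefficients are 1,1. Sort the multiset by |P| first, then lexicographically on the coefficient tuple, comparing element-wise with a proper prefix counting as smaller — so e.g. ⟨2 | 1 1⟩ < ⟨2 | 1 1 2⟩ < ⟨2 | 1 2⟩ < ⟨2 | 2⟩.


Δ(Σ) — 8 vertices, 5 min non-faces:

  • {7,8}:  v_{7} + v_{8} = v_{2} ; sig = ⟨2 | 1⟩
  • {3,8}:  v_{3} + v_{8} = v_{1} + v_{2} + v_{6} ; sig = ⟨2 | 1 1 1⟩
  • {1,6,7}:  v_{1} + v_{6} + v_{7} = v_{3} ; sig = ⟨3 | 1⟩
  • {2,3,4,5}:  v_{2} + v_{3} + v_{4} + v_{5} = v_{7} ; sig = ⟨4 | 1⟩
  • {1,2,4,5,6}:  v_{1} + v_{2} + v_{4} + v_{5} + v_{6} = 0 ; sig = ⟨5 | 0⟩

Signatures (|P|; sorted positive RHS coefficients), sorted:
{ ⟨2 | 1⟩,  ⟨2 | 1 1 1⟩,  ⟨3 | 1⟩,  ⟨4 | 1⟩,  ⟨5 | 0⟩ }


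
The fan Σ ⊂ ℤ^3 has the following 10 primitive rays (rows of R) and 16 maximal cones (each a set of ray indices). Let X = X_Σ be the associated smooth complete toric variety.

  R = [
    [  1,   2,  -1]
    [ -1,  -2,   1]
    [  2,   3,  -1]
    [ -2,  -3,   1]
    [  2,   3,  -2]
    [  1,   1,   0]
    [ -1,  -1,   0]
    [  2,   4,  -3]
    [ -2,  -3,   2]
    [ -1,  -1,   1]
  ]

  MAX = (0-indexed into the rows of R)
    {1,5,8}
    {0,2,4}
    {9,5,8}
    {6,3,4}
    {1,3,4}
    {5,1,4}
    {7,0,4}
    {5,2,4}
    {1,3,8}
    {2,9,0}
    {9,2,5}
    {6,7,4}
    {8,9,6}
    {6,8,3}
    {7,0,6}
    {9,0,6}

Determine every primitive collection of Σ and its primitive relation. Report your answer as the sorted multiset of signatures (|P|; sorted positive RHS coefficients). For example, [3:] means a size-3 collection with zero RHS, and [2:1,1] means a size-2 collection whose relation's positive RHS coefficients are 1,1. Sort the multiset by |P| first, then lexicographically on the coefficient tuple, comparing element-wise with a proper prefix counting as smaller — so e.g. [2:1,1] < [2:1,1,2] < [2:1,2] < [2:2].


Primitive collections (22):

  {0,1}:  v_{0} + v_{1} = 0  so sig = [2:]
  {2,3}:  v_{2} + v_{3} = 0  so sig = [2:]
  {4,8}:  v_{4} + v_{8} = 0  so sig = [2:]
  {5,6}:  v_{5} + v_{6} = 0  so sig = [2:]
  {0,3}:  v_{0} + v_{3} = v_{6}  so sig = [2:1]
  {0,5}:  v_{0} + v_{5} = v_{2}  so sig = [2:1]
  {0,8}:  v_{0} + v_{8} = v_{9}  so sig = [2:1]
  {1,2}:  v_{1} + v_{2} = v_{5}  so sig = [2:1]
  {1,6}:  v_{1} + v_{6} = v_{3}  so sig = [2:1]
  {1,9}:  v_{1} + v_{9} = v_{8}  so sig = [2:1]
  {2,6}:  v_{2} + v_{6} = v_{0}  so sig = [2:1]
  {3,5}:  v_{3} + v_{5} = v_{1}  so sig = [2:1]
  {4,9}:  v_{4} + v_{9} = v_{0}  so sig = [2:1]
  {1,7}:  v_{1} + v_{7} = v_{4} + v_{6}  so sig = [2:1,1]
  {2,8}:  v_{2} + v_{8} = v_{5} + v_{9}  so sig = [2:1,1]
  {3,9}:  v_{3} + v_{9} = v_{6} + v_{8}  so sig = [2:1,1]
  {5,7}:  v_{5} + v_{7} = v_{0} + v_{4}  so sig = [2:1,1]
  {7,8}:  v_{7} + v_{8} = v_{0} + v_{6}  so sig = [2:1,1]
  {2,7}:  v_{2} + v_{7} = 2·v_{0} + v_{4}  so sig = [2:1,2]
  {3,7}:  v_{3} + v_{7} = v_{4} + 2·v_{6}  so sig = [2:1,2]
  {7,9}:  v_{7} + v_{9} = 2·v_{0} + v_{6}  so sig = [2:1,2]
  {0,4,6}:  v_{0} + v_{4} + v_{6} = v_{7}  so sig = [3:1]

Sorted signature multiset PRS(X):
[[2:], [2:], [2:], [2:], [2:1], [2:1], [2:1], [2:1], [2:1], [2:1], [2:1], [2:1], [2:1], [2:1,1], [2:1,1], [2:1,1], [2:1,1], [2:1,1], [2:1,2], [2:1,2], [2:1,2], [3:1]]


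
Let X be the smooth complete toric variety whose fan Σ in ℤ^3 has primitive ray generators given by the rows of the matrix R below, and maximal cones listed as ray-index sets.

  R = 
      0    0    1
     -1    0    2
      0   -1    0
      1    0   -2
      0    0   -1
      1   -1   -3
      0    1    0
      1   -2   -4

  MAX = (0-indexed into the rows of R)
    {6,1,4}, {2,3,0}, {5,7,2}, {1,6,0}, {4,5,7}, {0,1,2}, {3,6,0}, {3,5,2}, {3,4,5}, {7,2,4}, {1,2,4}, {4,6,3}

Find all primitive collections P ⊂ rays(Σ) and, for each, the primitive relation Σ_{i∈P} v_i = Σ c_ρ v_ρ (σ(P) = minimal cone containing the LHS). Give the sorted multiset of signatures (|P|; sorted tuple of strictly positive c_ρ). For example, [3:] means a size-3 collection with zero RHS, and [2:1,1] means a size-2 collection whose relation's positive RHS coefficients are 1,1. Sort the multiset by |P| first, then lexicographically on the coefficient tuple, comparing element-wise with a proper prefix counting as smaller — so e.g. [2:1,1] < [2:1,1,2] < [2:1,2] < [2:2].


Primitive collections (12):

  • {0,4}:  v_{0} + v_{4} = 0 ; sig = [2:]
  • {1,3}:  v_{1} + v_{3} = 0 ; sig = [2:]
  • {2,6}:  v_{2} + v_{6} = 0 ; sig = [2:]
  • {0,5}:  v_{0} + v_{5} = v_{2} + v_{3} ; sig = [2:1,1]
  • {0,7}:  v_{0} + v_{7} = v_{2} + v_{5} ; sig = [2:1,1]
  • {1,5}:  v_{1} + v_{5} = v_{2} + v_{4} ; sig = [2:1,1]
  • {5,6}:  v_{5} + v_{6} = v_{3} + v_{4} ; sig = [2:1,1]
  • {6,7}:  v_{6} + v_{7} = v_{4} + v_{5} ; sig = [2:1,1]
  • {3,7}:  v_{3} + v_{7} = 2·v_{5} ; sig = [2:2]
  • {1,7}:  v_{1} + v_{7} = 2·v_{2} + 2·v_{4} ; sig = [2:2,2]
  • {2,3,4}:  v_{2} + v_{3} + v_{4} = v_{5} ; sig = [3:1]
  • {2,4,5}:  v_{2} + v_{4} + v_{5} = v_{7} ; sig = [3:1]

Sorted signature multiset PRS(X):
    [2:]
    [2:]
    [2:]
    [2:1,1]
    [2:1,1]
    [2:1,1]
    [2:1,1]
    [2:1,1]
    [2:2]
    [2:2,2]
    [3:1]
    [3:1]


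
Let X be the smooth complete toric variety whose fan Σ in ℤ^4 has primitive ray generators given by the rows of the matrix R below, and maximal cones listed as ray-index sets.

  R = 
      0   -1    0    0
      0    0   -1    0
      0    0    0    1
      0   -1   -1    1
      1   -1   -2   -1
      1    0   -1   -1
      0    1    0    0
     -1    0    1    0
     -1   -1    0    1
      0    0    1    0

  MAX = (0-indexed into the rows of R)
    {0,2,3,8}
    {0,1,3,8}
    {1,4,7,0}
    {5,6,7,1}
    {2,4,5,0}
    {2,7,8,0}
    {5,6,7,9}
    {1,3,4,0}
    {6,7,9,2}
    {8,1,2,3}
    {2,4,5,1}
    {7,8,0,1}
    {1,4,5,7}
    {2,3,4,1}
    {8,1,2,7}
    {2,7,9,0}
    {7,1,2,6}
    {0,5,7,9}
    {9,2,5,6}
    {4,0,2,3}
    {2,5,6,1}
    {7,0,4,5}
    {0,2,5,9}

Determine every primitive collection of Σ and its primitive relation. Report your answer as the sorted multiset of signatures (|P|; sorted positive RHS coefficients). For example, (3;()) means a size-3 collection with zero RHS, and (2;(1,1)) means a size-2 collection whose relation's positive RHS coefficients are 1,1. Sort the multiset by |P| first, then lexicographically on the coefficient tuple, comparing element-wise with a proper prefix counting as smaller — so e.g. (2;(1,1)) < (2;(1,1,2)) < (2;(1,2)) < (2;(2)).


The 16 primitive collections of Σ (r=10, n=4):

  P={0,6}:  v_{0} + v_{6} = 0  ⇒ sig = (2;())
  P={1,9}:  v_{1} + v_{9} = 0  ⇒ sig = (2;())
  P={3,7}:  v_{3} + v_{7} = v_{8}  ⇒ sig = (2;(1))
  P={3,5}:  v_{3} + v_{5} = v_{2} + v_{4}  ⇒ sig = (2;(1,1))
  P={3,6}:  v_{3} + v_{6} = v_{1} + v_{2}  ⇒ sig = (2;(1,1))
  P={3,9}:  v_{3} + v_{9} = v_{0} + v_{2}  ⇒ sig = (2;(1,1))
  P={4,6}:  v_{4} + v_{6} = v_{1} + v_{5}  ⇒ sig = (2;(1,1))
  P={4,9}:  v_{4} + v_{9} = v_{0} + v_{5}  ⇒ sig = (2;(1,1))
  P={5,8}:  v_{5} + v_{8} = v_{0} + v_{1}  ⇒ sig = (2;(1,1))
  P={6,8}:  v_{6} + v_{8} = v_{1} + v_{2} + v_{7}  ⇒ sig = (2;(1,1,1))
  P={8,9}:  v_{8} + v_{9} = v_{0} + v_{2} + v_{7}  ⇒ sig = (2;(1,1,1))
  P={4,8}:  v_{4} + v_{8} = 2·v_{0} + 2·v_{1}  ⇒ sig = (2;(2,2))
  P={2,5,7}:  v_{2} + v_{5} + v_{7} = 0  ⇒ sig = (3;())
  P={0,1,2}:  v_{0} + v_{1} + v_{2} = v_{3}  ⇒ sig = (3;(1))
  P={0,1,5}:  v_{0} + v_{1} + v_{5} = v_{4}  ⇒ sig = (3;(1))
  P={2,4,7}:  v_{2} + v_{4} + v_{7} = v_{0} + v_{1}  ⇒ sig = (3;(1,1))

Sorted signature multiset PRS(X):
    |P|=2: 12 collections, coeffs (), (), (1), (1,1), (1,1), (1,1), (1,1), (1,1), (1,1), (1,1,1), (1,1,1), (2,2)
    |P|=3: 4 collections, coeffs (), (1), (1), (1,1)


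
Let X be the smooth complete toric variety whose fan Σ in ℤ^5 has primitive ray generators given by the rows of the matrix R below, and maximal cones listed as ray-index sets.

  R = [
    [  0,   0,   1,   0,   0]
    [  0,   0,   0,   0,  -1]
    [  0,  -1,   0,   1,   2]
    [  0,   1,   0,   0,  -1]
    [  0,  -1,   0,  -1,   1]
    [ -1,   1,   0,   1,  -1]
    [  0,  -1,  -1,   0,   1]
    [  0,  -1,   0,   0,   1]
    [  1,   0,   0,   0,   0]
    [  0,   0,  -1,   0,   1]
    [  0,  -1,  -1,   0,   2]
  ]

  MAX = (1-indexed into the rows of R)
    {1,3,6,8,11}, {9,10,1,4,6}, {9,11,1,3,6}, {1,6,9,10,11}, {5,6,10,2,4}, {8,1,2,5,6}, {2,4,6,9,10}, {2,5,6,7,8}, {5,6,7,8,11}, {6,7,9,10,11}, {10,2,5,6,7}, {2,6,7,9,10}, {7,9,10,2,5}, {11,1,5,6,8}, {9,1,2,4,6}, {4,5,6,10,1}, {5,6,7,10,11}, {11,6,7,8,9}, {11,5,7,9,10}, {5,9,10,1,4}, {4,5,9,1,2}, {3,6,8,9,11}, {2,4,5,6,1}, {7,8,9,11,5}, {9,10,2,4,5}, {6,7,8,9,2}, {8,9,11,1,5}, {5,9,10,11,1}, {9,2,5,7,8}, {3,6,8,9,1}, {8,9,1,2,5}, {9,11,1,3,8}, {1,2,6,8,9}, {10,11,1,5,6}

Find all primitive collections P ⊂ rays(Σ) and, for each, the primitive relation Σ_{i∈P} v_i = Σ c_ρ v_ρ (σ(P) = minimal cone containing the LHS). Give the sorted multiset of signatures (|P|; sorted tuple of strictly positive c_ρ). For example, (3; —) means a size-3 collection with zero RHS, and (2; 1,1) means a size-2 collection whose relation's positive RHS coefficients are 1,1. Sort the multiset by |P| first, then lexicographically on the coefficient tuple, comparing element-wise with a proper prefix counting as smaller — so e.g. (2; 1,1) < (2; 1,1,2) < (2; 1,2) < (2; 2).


|primitive collections| = 14. Relations:

  P={4,8}:  v_{4} + v_{8} = 0  so sig = (2; —)
  P={1,7}:  v_{1} + v_{7} = v_{8}  so sig = (2; 1)
  P={2,11}:  v_{2} + v_{11} = v_{7}  so sig = (2; 1)
  P={4,11}:  v_{4} + v_{11} = v_{10}  so sig = (2; 1)
  P={8,10}:  v_{8} + v_{10} = v_{11}  so sig = (2; 1)
  P={4,7}:  v_{4} + v_{7} = v_{2} + v_{10}  so sig = (2; 1,1)
  P={3,5}:  v_{3} + v_{5} = v_{1} + v_{8} + v_{11}  so sig = (2; 1,1,1)
  P={3,4}:  v_{3} + v_{4} = v_{1} + v_{6} + v_{9} + v_{11}  so sig = (2; 1,1,1,1)
  P={3,7}:  v_{3} + v_{7} = v_{6} + 2·v_{8} + v_{9} + v_{11}  so sig = (2; 1,1,1,2)
  P={3,10}:  v_{3} + v_{10} = v_{1} + v_{6} + v_{9} + 2·v_{11}  so sig = (2; 1,1,1,2)
  P={2,3}:  v_{2} + v_{3} = v_{6} + 2·v_{8} + v_{9}  so sig = (2; 1,1,2)
  P={1,2,10}:  v_{1} + v_{2} + v_{10} = 0  so sig = (3; —)
  P={5,6,9}:  v_{5} + v_{6} + v_{9} = 0  so sig = (3; —)
  P={1,6,8,9,11}:  v_{1} + v_{6} + v_{8} + v_{9} + v_{11} = v_{3}  so sig = (5; 1)

Hence PRS(X_Σ) =
    |P|=2: 11 collections, coeffs (), (1), (1), (1), (1), (1,1), (1,1,1), (1,1,1,1), (1,1,1,2), (1,1,1,2), (1,1,2)
    |P|=3: 2 collections, coeffs (), ()
    |P|=5: 1 collection, coeffs (1)


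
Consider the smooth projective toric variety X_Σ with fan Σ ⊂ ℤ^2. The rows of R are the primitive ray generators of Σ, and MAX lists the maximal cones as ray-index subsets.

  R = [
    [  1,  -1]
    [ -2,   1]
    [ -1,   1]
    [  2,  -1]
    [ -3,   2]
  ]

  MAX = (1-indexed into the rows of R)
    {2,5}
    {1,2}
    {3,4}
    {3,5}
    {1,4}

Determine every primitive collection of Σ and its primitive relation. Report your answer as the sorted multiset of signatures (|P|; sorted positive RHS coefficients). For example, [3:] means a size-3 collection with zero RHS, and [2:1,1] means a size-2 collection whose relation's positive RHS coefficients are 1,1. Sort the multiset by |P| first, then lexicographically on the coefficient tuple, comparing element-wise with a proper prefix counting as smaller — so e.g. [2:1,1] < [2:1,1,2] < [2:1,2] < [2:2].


Δ(Σ) — 5 vertices, 5 min non-faces:

  P = {1,3}:  v_{1} + v_{3} = 0  ⟹  sig = [2:]
  P = {2,4}:  v_{2} + v_{4} = 0  ⟹  sig = [2:]
  P = {1,5}:  v_{1} + v_{5} = v_{2}  ⟹  sig = [2:1]
  P = {2,3}:  v_{2} + v_{3} = v_{5}  ⟹  sig = [2:1]
  P = {4,5}:  v_{4} + v_{5} = v_{3}  ⟹  sig = [2:1]

so the primitive-relation signature multiset is
[[2:], [2:], [2:1], [2:1], [2:1]]


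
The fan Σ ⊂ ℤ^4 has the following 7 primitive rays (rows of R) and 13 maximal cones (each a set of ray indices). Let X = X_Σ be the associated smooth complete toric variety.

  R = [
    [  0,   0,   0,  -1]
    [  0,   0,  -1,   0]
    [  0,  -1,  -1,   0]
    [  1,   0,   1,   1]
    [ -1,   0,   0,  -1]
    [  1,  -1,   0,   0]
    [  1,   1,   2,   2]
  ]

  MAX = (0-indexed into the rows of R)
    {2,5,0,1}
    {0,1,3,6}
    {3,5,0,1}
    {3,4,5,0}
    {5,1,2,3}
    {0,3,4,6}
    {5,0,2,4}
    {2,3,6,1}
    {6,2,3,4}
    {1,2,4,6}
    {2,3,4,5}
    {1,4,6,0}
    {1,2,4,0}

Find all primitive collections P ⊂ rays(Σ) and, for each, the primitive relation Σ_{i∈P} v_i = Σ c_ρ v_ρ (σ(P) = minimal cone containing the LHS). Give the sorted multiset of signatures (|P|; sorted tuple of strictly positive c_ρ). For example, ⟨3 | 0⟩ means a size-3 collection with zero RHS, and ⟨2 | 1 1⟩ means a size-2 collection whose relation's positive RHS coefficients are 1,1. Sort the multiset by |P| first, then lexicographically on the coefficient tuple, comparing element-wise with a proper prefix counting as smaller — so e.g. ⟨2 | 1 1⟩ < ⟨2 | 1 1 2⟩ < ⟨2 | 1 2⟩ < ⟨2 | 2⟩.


Δ(Σ) — 7 vertices, 5 min non-faces:

  • {5,6}:  v_{5} + v_{6} = 2·v_{3} — sig = ⟨2 | 2⟩
  • {1,3,4}:  v_{1} + v_{3} + v_{4} = 0 — sig = ⟨3 | 0⟩
  • {0,2,3}:  v_{0} + v_{2} + v_{3} = v_{5} — sig = ⟨3 | 1⟩
  • {0,2,6}:  v_{0} + v_{2} + v_{6} = v_{3} — sig = ⟨3 | 1⟩
  • {1,4,5}:  v_{1} + v_{4} + v_{5} = v_{0} + v_{2} — sig = ⟨3 | 1 1⟩

so the primitive-relation signature multiset is
    ⟨2 | 2⟩
    ⟨3 | 0⟩
    ⟨3 | 1⟩
    ⟨3 | 1⟩
    ⟨3 | 1 1⟩
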